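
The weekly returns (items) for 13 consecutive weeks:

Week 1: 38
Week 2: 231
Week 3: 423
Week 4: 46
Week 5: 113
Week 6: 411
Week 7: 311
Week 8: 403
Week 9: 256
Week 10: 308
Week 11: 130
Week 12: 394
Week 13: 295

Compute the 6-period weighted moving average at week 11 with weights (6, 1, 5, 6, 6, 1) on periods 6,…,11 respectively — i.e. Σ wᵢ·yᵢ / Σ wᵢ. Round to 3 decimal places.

Weighted sum: 6·411 + 1·311 + 5·403 + 6·256 + 6·308 + 1·130 = 2466 + 311 + 2015 + 1536 + 1848 + 130 = 8306
Weight total: 6 + 1 + 5 + 6 + 6 + 1 = 25
WMA = 8306 / 25 = 332.240

332.240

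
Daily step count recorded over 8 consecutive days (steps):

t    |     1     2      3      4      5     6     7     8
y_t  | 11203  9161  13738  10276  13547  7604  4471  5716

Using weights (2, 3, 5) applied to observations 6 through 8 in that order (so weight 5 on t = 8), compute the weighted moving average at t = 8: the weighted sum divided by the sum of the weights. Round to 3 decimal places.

Weighted sum: 2·7604 + 3·4471 + 5·5716 = 15208 + 13413 + 28580 = 57201
Weight total: 2 + 3 + 5 = 10
WMA = 57201 / 10 = 5720.100

5720.100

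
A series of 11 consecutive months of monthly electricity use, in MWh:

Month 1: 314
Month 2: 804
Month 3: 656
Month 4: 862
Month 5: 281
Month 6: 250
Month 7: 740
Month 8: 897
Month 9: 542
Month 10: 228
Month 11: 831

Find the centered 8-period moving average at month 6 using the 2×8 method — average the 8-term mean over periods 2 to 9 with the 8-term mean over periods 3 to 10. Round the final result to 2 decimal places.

593.00

Sum over 2–9: 804 + 656 + 862 + 281 + 250 + 740 + 897 + 542 = 5032
Sum over 3–10: 656 + 862 + 281 + 250 + 740 + 897 + 542 + 228 = 4456
CMA at t=6 = (5032 + 4456) / (2·8) = 9488 / 16 = 593.00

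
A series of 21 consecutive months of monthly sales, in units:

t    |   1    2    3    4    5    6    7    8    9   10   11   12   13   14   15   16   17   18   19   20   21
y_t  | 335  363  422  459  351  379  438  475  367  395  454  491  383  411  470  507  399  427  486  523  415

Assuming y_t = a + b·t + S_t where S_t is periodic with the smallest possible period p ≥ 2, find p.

4

First differences y_{t+1} − y_t: 28, 59, 37, -108, 28, 59, 37, -108, 28, 59, …
The difference pattern repeats every 4 terms and not for any smaller step, so p = 4.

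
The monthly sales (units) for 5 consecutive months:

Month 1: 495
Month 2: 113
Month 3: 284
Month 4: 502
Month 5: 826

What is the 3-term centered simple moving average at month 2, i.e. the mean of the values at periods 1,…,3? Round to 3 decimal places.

Sum of periods 1–3: 495 + 113 + 284 = 892
Divide by 3: 892 / 3 = 297.333

297.333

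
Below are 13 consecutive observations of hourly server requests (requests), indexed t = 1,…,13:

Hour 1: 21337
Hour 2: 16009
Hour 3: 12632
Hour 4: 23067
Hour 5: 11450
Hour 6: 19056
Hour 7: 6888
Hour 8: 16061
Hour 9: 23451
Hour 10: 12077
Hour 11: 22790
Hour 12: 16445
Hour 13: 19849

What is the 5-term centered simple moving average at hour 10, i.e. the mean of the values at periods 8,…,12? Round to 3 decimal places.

Sum of periods 8–12: 16061 + 23451 + 12077 + 22790 + 16445 = 90824
Divide by 5: 90824 / 5 = 18164.800

18164.800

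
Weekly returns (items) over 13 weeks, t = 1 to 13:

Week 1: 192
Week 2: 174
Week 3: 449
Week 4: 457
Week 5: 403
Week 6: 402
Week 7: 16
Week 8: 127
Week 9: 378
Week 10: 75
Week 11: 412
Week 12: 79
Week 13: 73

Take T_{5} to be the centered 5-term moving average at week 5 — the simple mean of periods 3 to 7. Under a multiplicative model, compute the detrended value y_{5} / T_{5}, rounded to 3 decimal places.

Trend T_5 = (449 + 457 + 403 + 402 + 16) / 5 = 1727/5 = 345.40000
Ratio to trend: 403 / 345.40000 = 1.167

1.167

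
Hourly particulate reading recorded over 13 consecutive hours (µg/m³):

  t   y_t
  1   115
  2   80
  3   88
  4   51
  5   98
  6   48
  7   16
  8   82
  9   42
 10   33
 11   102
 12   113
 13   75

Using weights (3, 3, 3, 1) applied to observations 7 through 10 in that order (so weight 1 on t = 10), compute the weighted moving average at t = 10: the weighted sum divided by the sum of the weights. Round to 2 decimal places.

45.30

Weighted sum: 3·16 + 3·82 + 3·42 + 1·33 = 48 + 246 + 126 + 33 = 453
Weight total: 3 + 3 + 3 + 1 = 10
WMA = 453 / 10 = 45.30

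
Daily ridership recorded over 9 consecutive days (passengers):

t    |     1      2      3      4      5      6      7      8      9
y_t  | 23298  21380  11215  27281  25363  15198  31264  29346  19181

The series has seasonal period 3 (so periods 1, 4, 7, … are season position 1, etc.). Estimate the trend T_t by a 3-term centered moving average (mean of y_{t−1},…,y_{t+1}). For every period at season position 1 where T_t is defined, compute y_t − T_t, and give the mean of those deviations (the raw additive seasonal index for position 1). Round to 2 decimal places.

5994.67

Season position 1 occurs at t = 4, 7 (where T_t is defined).
t=4: T_4 = 21286.3333; y_4 − T_4 = 27281 − 21286.3333 = 5994.6667
t=7: T_7 = 25269.3333; y_7 − T_7 = 31264 − 25269.3333 = 5994.6667
Mean deviation: (5994.6667 + 5994.6667) / 2 = 5994.67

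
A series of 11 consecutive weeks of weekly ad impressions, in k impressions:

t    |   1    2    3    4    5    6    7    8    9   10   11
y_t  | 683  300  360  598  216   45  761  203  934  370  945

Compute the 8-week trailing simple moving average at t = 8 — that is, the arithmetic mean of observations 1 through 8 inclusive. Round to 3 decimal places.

Sum of periods 1–8: 683 + 300 + 360 + 598 + 216 + 45 + 761 + 203 = 3166
Divide by 8: 3166 / 8 = 395.750

395.750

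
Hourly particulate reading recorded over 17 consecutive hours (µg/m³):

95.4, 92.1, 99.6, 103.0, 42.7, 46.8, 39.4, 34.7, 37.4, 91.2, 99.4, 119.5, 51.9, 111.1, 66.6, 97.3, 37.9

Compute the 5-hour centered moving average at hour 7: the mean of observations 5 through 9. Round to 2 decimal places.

40.20

Sum of periods 5–9: 42.7 + 46.8 + 39.4 + 34.7 + 37.4 = 201.0
Divide by 5: 201.0 / 5 = 40.20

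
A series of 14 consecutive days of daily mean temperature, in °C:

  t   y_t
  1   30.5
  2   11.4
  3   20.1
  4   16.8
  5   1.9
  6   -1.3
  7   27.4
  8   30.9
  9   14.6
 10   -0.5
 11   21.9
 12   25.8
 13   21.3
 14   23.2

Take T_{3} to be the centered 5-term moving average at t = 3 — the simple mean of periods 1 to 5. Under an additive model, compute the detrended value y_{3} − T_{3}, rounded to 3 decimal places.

Trend T_3 = (30.5 + 11.4 + 20.1 + 16.8 + 1.9) / 5 = 80.7/5 = 16.14000
Detrended value: 20.1 − 16.14000 = 3.960

3.960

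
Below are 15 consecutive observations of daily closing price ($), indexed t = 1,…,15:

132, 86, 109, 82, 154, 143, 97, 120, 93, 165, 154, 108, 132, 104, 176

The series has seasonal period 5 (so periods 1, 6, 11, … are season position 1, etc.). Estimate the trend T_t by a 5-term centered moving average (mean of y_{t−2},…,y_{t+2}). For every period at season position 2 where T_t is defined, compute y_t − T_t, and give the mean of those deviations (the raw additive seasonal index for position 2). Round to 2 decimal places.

Season position 2 occurs at t = 7, 12 (where T_t is defined).
t=7: T_7 = 121.4000; y_7 − T_7 = 97 − 121.4000 = -24.4000
t=12: T_12 = 132.6000; y_12 − T_12 = 108 − 132.6000 = -24.6000
Mean deviation: (-24.4000 + -24.6000) / 2 = -24.50

-24.50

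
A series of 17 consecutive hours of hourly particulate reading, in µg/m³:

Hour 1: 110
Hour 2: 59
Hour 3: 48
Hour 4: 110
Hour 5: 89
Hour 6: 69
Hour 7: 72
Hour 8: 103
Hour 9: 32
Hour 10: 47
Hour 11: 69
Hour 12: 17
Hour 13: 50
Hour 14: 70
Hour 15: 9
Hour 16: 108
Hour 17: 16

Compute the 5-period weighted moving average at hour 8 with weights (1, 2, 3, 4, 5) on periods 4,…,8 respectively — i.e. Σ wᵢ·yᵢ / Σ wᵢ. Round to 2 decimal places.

Weighted sum: 1·110 + 2·89 + 3·69 + 4·72 + 5·103 = 110 + 178 + 207 + 288 + 515 = 1298
Weight total: 1 + 2 + 3 + 4 + 5 = 15
WMA = 1298 / 15 = 86.53

86.53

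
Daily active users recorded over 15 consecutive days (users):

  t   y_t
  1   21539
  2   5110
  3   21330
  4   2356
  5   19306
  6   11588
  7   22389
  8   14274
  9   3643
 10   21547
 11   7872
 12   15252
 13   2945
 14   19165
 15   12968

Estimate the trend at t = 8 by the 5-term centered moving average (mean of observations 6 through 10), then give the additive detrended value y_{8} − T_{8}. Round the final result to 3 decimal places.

Trend T_8 = (11588 + 22389 + 14274 + 3643 + 21547) / 5 = 73441/5 = 14688.20000
Detrended value: 14274 − 14688.20000 = -414.200

-414.200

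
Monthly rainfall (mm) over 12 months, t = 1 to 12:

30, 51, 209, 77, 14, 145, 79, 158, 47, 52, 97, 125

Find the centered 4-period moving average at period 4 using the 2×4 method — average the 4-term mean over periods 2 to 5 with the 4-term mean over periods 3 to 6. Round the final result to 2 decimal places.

99.50

Sum over 2–5: 51 + 209 + 77 + 14 = 351
Sum over 3–6: 209 + 77 + 14 + 145 = 445
CMA at t=4 = (351 + 445) / (2·4) = 796 / 8 = 99.50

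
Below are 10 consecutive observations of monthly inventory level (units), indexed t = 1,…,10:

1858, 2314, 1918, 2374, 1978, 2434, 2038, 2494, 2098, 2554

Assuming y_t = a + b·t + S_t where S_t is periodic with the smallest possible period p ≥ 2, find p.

2

First differences y_{t+1} − y_t: 456, -396, 456, -396, 456, -396, …
The difference pattern repeats every 2 terms and not for any smaller step, so p = 2.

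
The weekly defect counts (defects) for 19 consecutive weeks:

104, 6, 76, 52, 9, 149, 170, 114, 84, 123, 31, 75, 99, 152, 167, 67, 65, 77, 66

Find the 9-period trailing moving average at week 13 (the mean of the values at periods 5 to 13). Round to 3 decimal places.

Sum of periods 5–13: 9 + 149 + 170 + 114 + 84 + 123 + 31 + 75 + 99 = 854
Divide by 9: 854 / 9 = 94.889

94.889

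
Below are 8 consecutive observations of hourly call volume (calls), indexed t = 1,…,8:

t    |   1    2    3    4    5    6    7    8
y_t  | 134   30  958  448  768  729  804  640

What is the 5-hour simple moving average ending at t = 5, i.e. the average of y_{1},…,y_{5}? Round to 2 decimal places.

Sum of periods 1–5: 134 + 30 + 958 + 448 + 768 = 2338
Divide by 5: 2338 / 5 = 467.60

467.60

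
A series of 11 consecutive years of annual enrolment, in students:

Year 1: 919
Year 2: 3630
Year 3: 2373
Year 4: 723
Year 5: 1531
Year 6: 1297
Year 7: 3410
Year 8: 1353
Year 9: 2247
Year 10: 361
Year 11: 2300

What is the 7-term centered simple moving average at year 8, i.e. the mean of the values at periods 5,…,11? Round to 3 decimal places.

Sum of periods 5–11: 1531 + 1297 + 3410 + 1353 + 2247 + 361 + 2300 = 12499
Divide by 7: 12499 / 7 = 1785.571

1785.571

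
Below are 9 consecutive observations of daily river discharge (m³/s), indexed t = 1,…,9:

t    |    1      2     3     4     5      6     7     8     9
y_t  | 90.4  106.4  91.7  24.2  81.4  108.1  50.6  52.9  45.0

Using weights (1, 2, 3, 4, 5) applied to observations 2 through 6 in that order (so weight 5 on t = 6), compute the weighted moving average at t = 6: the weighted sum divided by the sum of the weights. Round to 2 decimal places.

Weighted sum: 1·106.4 + 2·91.7 + 3·24.2 + 4·81.4 + 5·108.1 = 106.4 + 183.4 + 72.6 + 325.6 + 540.5 = 1228.5
Weight total: 1 + 2 + 3 + 4 + 5 = 15
WMA = 1228.5 / 15 = 81.90

81.90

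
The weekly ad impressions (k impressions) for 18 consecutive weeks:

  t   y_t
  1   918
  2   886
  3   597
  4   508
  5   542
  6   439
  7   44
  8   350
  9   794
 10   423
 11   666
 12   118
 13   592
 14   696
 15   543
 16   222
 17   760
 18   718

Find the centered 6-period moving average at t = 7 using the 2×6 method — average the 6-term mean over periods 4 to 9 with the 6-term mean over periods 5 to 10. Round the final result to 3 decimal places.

439.083

Sum over 4–9: 508 + 542 + 439 + 44 + 350 + 794 = 2677
Sum over 5–10: 542 + 439 + 44 + 350 + 794 + 423 = 2592
CMA at t=7 = (2677 + 2592) / (2·6) = 5269 / 12 = 439.083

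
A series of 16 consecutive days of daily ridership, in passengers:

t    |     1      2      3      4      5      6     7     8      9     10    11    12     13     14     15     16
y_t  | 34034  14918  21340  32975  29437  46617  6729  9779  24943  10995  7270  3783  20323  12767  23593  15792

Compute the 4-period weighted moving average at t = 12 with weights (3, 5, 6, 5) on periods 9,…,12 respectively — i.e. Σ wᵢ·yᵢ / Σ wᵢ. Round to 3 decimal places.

10123.105

Weighted sum: 3·24943 + 5·10995 + 6·7270 + 5·3783 = 74829 + 54975 + 43620 + 18915 = 192339
Weight total: 3 + 5 + 6 + 5 = 19
WMA = 192339 / 19 = 10123.105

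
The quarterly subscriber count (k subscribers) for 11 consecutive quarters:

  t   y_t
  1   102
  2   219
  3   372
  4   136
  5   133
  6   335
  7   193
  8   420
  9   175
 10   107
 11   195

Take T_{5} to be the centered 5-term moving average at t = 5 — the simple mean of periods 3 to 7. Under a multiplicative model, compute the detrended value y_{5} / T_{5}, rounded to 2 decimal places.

0.57

Trend T_5 = (372 + 136 + 133 + 335 + 193) / 5 = 1169/5 = 233.8000
Ratio to trend: 133 / 233.8000 = 0.57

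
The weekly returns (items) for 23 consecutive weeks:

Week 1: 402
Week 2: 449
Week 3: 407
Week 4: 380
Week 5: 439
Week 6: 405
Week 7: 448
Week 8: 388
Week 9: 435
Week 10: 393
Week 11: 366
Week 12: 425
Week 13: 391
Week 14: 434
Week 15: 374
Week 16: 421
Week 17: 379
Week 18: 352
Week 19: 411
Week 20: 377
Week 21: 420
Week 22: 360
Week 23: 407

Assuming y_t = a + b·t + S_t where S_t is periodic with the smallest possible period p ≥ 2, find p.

7

First differences y_{t+1} − y_t: 47, -42, -27, 59, -34, 43, -60, 47, -42, -27, 59, -34, 43, -60, 47, -42, …
The difference pattern repeats every 7 terms and not for any smaller step, so p = 7.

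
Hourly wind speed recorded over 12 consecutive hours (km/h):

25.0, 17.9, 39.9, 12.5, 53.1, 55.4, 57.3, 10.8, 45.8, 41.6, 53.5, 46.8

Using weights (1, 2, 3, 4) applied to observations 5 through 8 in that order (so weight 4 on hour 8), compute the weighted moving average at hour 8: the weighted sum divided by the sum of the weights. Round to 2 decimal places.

Weighted sum: 1·53.1 + 2·55.4 + 3·57.3 + 4·10.8 = 53.1 + 110.8 + 171.9 + 43.2 = 379.0
Weight total: 1 + 2 + 3 + 4 = 10
WMA = 379.0 / 10 = 37.90

37.90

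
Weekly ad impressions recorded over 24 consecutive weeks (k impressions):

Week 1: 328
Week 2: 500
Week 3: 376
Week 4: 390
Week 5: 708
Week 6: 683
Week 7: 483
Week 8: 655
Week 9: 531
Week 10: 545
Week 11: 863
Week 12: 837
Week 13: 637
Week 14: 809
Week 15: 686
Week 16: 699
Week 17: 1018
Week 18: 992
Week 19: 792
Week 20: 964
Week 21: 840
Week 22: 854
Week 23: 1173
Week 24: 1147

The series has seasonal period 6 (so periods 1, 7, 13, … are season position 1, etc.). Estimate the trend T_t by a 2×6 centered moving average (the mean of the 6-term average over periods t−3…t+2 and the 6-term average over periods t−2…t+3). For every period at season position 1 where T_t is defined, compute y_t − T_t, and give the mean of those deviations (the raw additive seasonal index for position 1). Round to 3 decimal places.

Season position 1 occurs at t = 7, 13, 19 (where T_t is defined).
t=7: T_7 = 587.91667; y_7 − T_7 = 483 − 587.91667 = -104.91667
t=13: T_13 = 742.33333; y_13 − T_13 = 637 − 742.33333 = -105.33333
t=19: T_19 = 897.08333; y_19 − T_19 = 792 − 897.08333 = -105.08333
Mean deviation: (-104.91667 + -105.33333 + -105.08333) / 3 = -105.111

-105.111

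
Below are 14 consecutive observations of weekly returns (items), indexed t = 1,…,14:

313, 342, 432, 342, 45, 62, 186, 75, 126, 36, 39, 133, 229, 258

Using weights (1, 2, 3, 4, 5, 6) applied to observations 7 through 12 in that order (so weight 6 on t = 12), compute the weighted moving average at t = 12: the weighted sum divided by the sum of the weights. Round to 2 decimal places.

Weighted sum: 1·186 + 2·75 + 3·126 + 4·36 + 5·39 + 6·133 = 186 + 150 + 378 + 144 + 195 + 798 = 1851
Weight total: 1 + 2 + 3 + 4 + 5 + 6 = 21
WMA = 1851 / 21 = 88.14

88.14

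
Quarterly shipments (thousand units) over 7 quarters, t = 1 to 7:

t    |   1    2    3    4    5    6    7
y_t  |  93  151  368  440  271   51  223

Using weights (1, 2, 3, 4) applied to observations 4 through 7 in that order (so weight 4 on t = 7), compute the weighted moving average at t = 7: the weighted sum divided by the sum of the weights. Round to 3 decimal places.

Weighted sum: 1·440 + 2·271 + 3·51 + 4·223 = 440 + 542 + 153 + 892 = 2027
Weight total: 1 + 2 + 3 + 4 = 10
WMA = 2027 / 10 = 202.700

202.700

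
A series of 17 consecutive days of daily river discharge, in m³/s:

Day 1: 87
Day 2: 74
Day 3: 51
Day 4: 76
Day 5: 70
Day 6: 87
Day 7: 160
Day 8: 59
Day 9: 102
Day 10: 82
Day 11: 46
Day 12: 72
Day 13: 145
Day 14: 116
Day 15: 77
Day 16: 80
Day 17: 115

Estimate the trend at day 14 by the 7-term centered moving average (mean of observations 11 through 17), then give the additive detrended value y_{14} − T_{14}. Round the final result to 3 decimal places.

Trend T_14 = (46 + 72 + 145 + 116 + 77 + 80 + 115) / 7 = 651/7 = 93.00000
Detrended value: 116 − 93.00000 = 23.000

23.000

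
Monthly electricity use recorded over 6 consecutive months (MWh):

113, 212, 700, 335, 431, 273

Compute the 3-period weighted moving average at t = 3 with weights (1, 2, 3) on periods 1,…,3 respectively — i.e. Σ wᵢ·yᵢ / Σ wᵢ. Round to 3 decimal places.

439.500

Weighted sum: 1·113 + 2·212 + 3·700 = 113 + 424 + 2100 = 2637
Weight total: 1 + 2 + 3 = 6
WMA = 2637 / 6 = 439.500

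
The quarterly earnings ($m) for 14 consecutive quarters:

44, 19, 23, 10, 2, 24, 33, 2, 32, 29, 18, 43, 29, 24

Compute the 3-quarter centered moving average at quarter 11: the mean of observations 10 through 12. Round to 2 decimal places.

Sum of periods 10–12: 29 + 18 + 43 = 90
Divide by 3: 90 / 3 = 30.00

30.00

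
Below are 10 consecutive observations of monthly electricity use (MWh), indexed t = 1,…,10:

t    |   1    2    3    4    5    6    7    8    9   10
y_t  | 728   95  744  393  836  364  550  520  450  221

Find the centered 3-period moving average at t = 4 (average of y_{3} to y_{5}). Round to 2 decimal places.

657.67

Sum of periods 3–5: 744 + 393 + 836 = 1973
Divide by 3: 1973 / 3 = 657.67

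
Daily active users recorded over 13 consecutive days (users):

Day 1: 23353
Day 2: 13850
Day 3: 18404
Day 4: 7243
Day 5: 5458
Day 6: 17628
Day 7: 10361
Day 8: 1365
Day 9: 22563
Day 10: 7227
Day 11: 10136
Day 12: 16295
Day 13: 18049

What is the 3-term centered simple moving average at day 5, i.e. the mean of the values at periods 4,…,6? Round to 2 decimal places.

10109.67

Sum of periods 4–6: 7243 + 5458 + 17628 = 30329
Divide by 3: 30329 / 3 = 10109.67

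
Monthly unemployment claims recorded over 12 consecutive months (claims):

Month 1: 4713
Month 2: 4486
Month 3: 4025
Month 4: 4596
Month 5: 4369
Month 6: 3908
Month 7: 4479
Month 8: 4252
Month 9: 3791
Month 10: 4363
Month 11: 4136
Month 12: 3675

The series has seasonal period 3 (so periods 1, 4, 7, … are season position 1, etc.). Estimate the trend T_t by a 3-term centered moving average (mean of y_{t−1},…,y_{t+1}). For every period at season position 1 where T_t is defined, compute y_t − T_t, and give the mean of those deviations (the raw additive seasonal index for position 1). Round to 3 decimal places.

266.111

Season position 1 occurs at t = 4, 7, 10 (where T_t is defined).
t=4: T_4 = 4330.00000; y_4 − T_4 = 4596 − 4330.00000 = 266.00000
t=7: T_7 = 4213.00000; y_7 − T_7 = 4479 − 4213.00000 = 266.00000
t=10: T_10 = 4096.66667; y_10 − T_10 = 4363 − 4096.66667 = 266.33333
Mean deviation: (266.00000 + 266.00000 + 266.33333) / 3 = 266.111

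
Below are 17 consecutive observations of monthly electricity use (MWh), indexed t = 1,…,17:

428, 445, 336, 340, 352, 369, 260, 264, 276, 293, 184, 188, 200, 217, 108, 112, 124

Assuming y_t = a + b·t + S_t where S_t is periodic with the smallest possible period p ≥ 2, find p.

First differences y_{t+1} − y_t: 17, -109, 4, 12, 17, -109, 4, 12, 17, -109, …
The difference pattern repeats every 4 terms and not for any smaller step, so p = 4.

4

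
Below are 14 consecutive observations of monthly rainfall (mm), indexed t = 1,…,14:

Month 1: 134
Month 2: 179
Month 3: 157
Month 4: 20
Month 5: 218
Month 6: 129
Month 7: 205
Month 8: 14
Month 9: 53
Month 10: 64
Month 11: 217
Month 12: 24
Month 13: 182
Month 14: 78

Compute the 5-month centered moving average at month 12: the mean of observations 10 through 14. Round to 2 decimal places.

Sum of periods 10–14: 64 + 217 + 24 + 182 + 78 = 565
Divide by 5: 565 / 5 = 113.00

113.00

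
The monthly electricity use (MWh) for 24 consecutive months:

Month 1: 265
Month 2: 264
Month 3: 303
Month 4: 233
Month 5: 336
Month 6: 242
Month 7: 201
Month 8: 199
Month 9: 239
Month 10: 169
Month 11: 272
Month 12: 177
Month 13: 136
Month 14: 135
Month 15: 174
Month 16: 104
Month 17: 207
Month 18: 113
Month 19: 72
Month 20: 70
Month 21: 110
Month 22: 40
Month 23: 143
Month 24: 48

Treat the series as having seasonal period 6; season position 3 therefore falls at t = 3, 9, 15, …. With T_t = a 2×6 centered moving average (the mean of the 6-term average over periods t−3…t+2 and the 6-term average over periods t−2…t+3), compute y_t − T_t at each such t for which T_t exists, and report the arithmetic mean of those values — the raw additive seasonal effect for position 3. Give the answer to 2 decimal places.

24.00

Season position 3 occurs at t = 9, 15, 21 (where T_t is defined).
t=9: T_9 = 214.9167; y_9 − T_9 = 239 − 214.9167 = 24.0833
t=15: T_15 = 150.1667; y_15 − T_15 = 174 − 150.1667 = 23.8333
t=21: T_21 = 85.9167; y_21 − T_21 = 110 − 85.9167 = 24.0833
Mean deviation: (24.0833 + 23.8333 + 24.0833) / 3 = 24.00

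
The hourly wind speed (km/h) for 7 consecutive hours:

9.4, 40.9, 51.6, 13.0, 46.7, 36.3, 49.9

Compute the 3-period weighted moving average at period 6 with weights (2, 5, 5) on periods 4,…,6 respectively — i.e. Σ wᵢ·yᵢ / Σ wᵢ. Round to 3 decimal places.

Weighted sum: 2·13.0 + 5·46.7 + 5·36.3 = 26.0 + 233.5 + 181.5 = 441.0
Weight total: 2 + 5 + 5 = 12
WMA = 441.0 / 12 = 36.750

36.750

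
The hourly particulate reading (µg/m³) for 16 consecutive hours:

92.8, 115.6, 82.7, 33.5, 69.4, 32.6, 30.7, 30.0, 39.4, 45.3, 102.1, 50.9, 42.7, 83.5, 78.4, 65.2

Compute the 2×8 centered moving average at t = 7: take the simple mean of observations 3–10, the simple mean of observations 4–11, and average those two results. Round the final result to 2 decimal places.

46.66

Sum over 3–10: 82.7 + 33.5 + 69.4 + 32.6 + 30.7 + 30.0 + 39.4 + 45.3 = 363.6
Sum over 4–11: 33.5 + 69.4 + 32.6 + 30.7 + 30.0 + 39.4 + 45.3 + 102.1 = 383.0
CMA at t=7 = (363.6 + 383.0) / (2·8) = 746.6 / 16 = 46.66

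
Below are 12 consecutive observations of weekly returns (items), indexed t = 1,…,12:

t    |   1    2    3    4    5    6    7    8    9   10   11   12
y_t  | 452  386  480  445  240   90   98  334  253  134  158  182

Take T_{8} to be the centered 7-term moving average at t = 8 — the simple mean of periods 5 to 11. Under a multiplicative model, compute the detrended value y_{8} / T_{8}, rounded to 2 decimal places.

Trend T_8 = (240 + 90 + 98 + 334 + 253 + 134 + 158) / 7 = 1307/7 = 186.7143
Ratio to trend: 334 / 186.7143 = 1.79

1.79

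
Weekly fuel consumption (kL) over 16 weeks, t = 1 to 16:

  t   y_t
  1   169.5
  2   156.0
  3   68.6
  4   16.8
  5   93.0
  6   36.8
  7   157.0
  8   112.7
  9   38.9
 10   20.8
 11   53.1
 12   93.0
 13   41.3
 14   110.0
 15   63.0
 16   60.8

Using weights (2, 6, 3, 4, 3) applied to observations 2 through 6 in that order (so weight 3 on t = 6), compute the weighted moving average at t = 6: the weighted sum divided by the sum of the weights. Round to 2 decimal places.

69.80

Weighted sum: 2·156.0 + 6·68.6 + 3·16.8 + 4·93.0 + 3·36.8 = 312.0 + 411.6 + 50.4 + 372.0 + 110.4 = 1256.4
Weight total: 2 + 6 + 3 + 4 + 3 = 18
WMA = 1256.4 / 18 = 69.80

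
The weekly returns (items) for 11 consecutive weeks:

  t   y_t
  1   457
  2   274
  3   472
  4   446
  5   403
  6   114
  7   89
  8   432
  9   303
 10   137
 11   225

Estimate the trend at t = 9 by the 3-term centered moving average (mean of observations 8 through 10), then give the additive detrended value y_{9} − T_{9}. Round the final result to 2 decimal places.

12.33

Trend T_9 = (432 + 303 + 137) / 3 = 872/3 = 290.6667
Detrended value: 303 − 290.6667 = 12.33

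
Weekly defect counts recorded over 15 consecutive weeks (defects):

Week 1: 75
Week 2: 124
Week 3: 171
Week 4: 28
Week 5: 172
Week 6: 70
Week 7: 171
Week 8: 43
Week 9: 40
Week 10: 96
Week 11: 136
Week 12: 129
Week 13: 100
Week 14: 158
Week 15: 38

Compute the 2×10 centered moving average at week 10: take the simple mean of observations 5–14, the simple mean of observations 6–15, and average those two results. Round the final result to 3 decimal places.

104.800

Sum over 5–14: 172 + 70 + 171 + 43 + 40 + 96 + 136 + 129 + 100 + 158 = 1115
Sum over 6–15: 70 + 171 + 43 + 40 + 96 + 136 + 129 + 100 + 158 + 38 = 981
CMA at t=10 = (1115 + 981) / (2·10) = 2096 / 20 = 104.800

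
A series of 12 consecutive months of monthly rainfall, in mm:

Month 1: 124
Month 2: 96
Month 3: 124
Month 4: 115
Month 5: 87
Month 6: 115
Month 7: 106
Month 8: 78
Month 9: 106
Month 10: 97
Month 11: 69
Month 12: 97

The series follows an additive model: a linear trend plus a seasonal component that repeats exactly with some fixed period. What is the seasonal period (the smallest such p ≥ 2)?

3

First differences y_{t+1} − y_t: -28, 28, -9, -28, 28, -9, -28, 28, …
The difference pattern repeats every 3 terms and not for any smaller step, so p = 3.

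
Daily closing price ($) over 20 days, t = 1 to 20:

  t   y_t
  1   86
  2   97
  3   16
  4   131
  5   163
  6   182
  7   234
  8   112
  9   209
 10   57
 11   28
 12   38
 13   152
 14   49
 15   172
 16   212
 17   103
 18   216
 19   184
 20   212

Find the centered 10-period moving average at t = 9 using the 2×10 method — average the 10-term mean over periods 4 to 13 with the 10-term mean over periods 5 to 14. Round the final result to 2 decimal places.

Sum over 4–13: 131 + 163 + 182 + 234 + 112 + 209 + 57 + 28 + 38 + 152 = 1306
Sum over 5–14: 163 + 182 + 234 + 112 + 209 + 57 + 28 + 38 + 152 + 49 = 1224
CMA at t=9 = (1306 + 1224) / (2·10) = 2530 / 20 = 126.50

126.50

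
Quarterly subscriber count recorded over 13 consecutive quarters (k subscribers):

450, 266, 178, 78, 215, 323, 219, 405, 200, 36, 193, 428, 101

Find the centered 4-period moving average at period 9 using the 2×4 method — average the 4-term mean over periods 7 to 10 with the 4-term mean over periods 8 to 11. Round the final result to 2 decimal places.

Sum over 7–10: 219 + 405 + 200 + 36 = 860
Sum over 8–11: 405 + 200 + 36 + 193 = 834
CMA at t=9 = (860 + 834) / (2·4) = 1694 / 8 = 211.75

211.75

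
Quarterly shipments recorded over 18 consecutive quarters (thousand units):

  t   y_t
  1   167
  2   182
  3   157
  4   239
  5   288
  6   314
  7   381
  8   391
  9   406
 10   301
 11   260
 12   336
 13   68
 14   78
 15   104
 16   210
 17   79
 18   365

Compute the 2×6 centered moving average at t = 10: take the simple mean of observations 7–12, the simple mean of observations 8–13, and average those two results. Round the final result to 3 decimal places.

Sum over 7–12: 381 + 391 + 406 + 301 + 260 + 336 = 2075
Sum over 8–13: 391 + 406 + 301 + 260 + 336 + 68 = 1762
CMA at t=10 = (2075 + 1762) / (2·6) = 3837 / 12 = 319.750

319.750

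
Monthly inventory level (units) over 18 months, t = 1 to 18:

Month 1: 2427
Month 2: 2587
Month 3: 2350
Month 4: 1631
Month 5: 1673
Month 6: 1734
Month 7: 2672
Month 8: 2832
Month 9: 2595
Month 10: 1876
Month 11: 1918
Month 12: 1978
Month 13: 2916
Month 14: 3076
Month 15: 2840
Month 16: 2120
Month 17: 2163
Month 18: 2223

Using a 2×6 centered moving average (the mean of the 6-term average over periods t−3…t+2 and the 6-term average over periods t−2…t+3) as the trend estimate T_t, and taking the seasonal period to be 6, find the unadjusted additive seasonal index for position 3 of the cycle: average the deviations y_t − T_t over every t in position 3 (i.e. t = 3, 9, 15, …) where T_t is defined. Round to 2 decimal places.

Season position 3 occurs at t = 9, 15 (where T_t is defined).
t=9: T_9 = 2291.5000; y_9 − T_9 = 2595 − 2291.5000 = 303.5000
t=15: T_15 = 2535.9167; y_15 − T_15 = 2840 − 2535.9167 = 304.0833
Mean deviation: (303.5000 + 304.0833) / 2 = 303.79

303.79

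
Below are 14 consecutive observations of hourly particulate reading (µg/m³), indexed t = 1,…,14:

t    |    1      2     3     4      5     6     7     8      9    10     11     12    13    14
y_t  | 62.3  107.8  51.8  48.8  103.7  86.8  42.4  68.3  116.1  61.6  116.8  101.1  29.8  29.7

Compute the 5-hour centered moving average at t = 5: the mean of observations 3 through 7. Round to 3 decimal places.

Sum of periods 3–7: 51.8 + 48.8 + 103.7 + 86.8 + 42.4 = 333.5
Divide by 5: 333.5 / 5 = 66.700

66.700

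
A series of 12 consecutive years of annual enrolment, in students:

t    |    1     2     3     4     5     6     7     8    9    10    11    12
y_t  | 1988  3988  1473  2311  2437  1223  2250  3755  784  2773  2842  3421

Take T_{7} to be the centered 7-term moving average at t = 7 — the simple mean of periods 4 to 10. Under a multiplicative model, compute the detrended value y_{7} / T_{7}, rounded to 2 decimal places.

Trend T_7 = (2311 + 2437 + 1223 + 2250 + 3755 + 784 + 2773) / 7 = 15533/7 = 2219.0000
Ratio to trend: 2250 / 2219.0000 = 1.01

1.01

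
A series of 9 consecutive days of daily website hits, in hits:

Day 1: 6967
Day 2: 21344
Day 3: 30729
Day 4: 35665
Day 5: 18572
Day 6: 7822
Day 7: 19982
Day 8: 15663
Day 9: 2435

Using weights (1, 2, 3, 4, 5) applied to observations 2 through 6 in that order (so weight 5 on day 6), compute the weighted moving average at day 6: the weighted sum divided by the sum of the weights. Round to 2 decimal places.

20213.00

Weighted sum: 1·21344 + 2·30729 + 3·35665 + 4·18572 + 5·7822 = 21344 + 61458 + 106995 + 74288 + 39110 = 303195
Weight total: 1 + 2 + 3 + 4 + 5 = 15
WMA = 303195 / 15 = 20213.00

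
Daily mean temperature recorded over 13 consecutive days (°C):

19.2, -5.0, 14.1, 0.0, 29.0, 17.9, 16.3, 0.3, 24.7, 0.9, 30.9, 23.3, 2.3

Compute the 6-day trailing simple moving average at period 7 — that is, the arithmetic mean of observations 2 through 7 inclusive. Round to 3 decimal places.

Sum of periods 2–7: (-5.0) + 14.1 + 0.0 + 29.0 + 17.9 + 16.3 = 72.3
Divide by 6: 72.3 / 6 = 12.050

12.050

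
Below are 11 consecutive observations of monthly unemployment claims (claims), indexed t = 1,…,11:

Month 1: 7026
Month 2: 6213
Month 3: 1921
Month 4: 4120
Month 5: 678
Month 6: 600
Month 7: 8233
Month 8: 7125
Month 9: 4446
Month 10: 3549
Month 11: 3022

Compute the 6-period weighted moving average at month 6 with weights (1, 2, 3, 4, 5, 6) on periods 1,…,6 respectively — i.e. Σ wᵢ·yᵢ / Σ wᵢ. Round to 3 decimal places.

2318.333

Weighted sum: 1·7026 + 2·6213 + 3·1921 + 4·4120 + 5·678 + 6·600 = 7026 + 12426 + 5763 + 16480 + 3390 + 3600 = 48685
Weight total: 1 + 2 + 3 + 4 + 5 + 6 = 21
WMA = 48685 / 21 = 2318.333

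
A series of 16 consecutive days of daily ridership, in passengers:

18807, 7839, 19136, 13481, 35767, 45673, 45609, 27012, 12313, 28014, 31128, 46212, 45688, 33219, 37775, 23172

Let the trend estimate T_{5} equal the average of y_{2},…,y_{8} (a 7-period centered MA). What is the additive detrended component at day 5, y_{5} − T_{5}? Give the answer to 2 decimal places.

Trend T_5 = (7839 + 19136 + 13481 + 35767 + 45673 + 45609 + 27012) / 7 = 194517/7 = 27788.1429
Detrended value: 35767 − 27788.1429 = 7978.86

7978.86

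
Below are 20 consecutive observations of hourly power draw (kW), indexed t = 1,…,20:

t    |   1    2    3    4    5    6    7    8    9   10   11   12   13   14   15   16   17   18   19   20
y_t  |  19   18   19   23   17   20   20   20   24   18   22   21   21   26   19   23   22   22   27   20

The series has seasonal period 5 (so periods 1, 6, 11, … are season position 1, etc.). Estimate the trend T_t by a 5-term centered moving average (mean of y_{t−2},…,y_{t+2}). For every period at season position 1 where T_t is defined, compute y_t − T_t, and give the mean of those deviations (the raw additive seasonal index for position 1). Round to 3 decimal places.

0.467

Season position 1 occurs at t = 6, 11, 16 (where T_t is defined).
t=6: T_6 = 20.00000; y_6 − T_6 = 20 − 20.00000 = 0.00000
t=11: T_11 = 21.20000; y_11 − T_11 = 22 − 21.20000 = 0.80000
t=16: T_16 = 22.40000; y_16 − T_16 = 23 − 22.40000 = 0.60000
Mean deviation: (0.00000 + 0.80000 + 0.60000) / 3 = 0.467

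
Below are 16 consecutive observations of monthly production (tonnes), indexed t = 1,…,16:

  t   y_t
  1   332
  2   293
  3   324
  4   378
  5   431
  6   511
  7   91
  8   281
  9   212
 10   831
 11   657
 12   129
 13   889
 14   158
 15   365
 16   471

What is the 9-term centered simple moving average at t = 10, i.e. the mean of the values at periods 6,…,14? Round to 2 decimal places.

417.67

Sum of periods 6–14: 511 + 91 + 281 + 212 + 831 + 657 + 129 + 889 + 158 = 3759
Divide by 9: 3759 / 9 = 417.67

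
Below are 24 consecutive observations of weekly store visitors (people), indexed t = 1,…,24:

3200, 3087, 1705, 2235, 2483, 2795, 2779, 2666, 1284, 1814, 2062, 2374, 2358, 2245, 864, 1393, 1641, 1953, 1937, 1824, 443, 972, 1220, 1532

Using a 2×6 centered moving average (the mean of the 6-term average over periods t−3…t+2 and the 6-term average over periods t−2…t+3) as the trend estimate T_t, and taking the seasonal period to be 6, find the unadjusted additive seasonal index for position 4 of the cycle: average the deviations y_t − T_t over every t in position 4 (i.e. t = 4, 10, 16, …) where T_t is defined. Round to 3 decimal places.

-314.139

Season position 4 occurs at t = 4, 10, 16 (where T_t is defined).
t=4: T_4 = 2549.08333; y_4 − T_4 = 2235 − 2549.08333 = -314.08333
t=10: T_10 = 2128.08333; y_10 − T_10 = 1814 − 2128.08333 = -314.08333
t=16: T_16 = 1707.25000; y_16 − T_16 = 1393 − 1707.25000 = -314.25000
Mean deviation: (-314.08333 + -314.08333 + -314.25000) / 3 = -314.139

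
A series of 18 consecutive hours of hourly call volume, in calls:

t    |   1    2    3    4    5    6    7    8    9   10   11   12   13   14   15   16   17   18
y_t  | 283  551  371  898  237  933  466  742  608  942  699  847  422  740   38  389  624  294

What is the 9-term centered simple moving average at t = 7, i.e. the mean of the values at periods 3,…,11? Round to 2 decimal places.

655.11

Sum of periods 3–11: 371 + 898 + 237 + 933 + 466 + 742 + 608 + 942 + 699 = 5896
Divide by 9: 5896 / 9 = 655.11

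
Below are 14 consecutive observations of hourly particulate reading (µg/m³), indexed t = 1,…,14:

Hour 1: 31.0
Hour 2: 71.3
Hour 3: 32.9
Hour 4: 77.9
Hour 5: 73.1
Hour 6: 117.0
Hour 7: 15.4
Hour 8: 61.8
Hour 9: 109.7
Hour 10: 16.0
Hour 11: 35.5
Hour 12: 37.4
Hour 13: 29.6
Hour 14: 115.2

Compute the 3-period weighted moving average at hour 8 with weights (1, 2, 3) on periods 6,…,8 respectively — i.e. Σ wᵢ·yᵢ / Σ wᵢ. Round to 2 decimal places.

Weighted sum: 1·117.0 + 2·15.4 + 3·61.8 = 117.0 + 30.8 + 185.4 = 333.2
Weight total: 1 + 2 + 3 = 6
WMA = 333.2 / 6 = 55.53

55.53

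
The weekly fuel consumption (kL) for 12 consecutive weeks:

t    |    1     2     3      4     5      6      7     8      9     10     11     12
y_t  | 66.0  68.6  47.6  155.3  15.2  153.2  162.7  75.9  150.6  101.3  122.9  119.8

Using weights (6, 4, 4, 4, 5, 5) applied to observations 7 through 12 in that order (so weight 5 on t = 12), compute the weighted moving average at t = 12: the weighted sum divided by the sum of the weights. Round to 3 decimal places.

Weighted sum: 6·162.7 + 4·75.9 + 4·150.6 + 4·101.3 + 5·122.9 + 5·119.8 = 976.2 + 303.6 + 602.4 + 405.2 + 614.5 + 599.0 = 3500.9
Weight total: 6 + 4 + 4 + 4 + 5 + 5 = 28
WMA = 3500.9 / 28 = 125.032

125.032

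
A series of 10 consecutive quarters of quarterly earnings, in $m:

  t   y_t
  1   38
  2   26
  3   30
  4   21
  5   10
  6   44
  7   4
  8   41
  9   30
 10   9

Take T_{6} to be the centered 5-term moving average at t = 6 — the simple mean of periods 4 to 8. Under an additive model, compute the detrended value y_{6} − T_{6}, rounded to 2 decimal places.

Trend T_6 = (21 + 10 + 44 + 4 + 41) / 5 = 120/5 = 24.0000
Detrended value: 44 − 24.0000 = 20.00

20.00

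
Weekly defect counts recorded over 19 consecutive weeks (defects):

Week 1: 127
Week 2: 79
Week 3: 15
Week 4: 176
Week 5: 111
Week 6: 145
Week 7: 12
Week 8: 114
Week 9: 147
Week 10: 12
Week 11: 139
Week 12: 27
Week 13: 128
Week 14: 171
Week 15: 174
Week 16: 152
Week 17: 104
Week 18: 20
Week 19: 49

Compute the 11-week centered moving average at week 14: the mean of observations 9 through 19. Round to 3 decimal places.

Sum of periods 9–19: 147 + 12 + 139 + 27 + 128 + 171 + 174 + 152 + 104 + 20 + 49 = 1123
Divide by 11: 1123 / 11 = 102.091

102.091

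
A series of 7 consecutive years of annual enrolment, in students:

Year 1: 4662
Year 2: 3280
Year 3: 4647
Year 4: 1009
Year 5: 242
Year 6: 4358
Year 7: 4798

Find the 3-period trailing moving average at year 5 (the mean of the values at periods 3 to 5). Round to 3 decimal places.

1966.000

Sum of periods 3–5: 4647 + 1009 + 242 = 5898
Divide by 3: 5898 / 3 = 1966.000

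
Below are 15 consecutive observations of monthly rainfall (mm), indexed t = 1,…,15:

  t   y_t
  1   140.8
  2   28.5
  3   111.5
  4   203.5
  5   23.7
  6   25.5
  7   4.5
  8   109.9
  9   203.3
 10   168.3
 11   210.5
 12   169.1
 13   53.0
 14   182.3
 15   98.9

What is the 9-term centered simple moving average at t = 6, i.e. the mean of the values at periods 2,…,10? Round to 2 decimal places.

Sum of periods 2–10: 28.5 + 111.5 + 203.5 + 23.7 + 25.5 + 4.5 + 109.9 + 203.3 + 168.3 = 878.7
Divide by 9: 878.7 / 9 = 97.63

97.63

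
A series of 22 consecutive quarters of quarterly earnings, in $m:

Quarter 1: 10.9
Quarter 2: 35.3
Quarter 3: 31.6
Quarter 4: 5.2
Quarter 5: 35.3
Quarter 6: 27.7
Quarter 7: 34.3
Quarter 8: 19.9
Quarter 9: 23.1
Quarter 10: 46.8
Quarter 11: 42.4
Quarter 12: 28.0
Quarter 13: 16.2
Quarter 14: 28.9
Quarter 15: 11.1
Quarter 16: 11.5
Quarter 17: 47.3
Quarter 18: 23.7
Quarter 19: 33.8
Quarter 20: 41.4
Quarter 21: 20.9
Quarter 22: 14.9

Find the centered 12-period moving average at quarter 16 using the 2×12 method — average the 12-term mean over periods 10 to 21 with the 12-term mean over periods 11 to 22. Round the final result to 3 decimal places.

Sum over 10–21: 46.8 + 42.4 + 28.0 + 16.2 + 28.9 + 11.1 + 11.5 + 47.3 + 23.7 + 33.8 + 41.4 + 20.9 = 352.0
Sum over 11–22: 42.4 + 28.0 + 16.2 + 28.9 + 11.1 + 11.5 + 47.3 + 23.7 + 33.8 + 41.4 + 20.9 + 14.9 = 320.1
CMA at t=16 = (352.0 + 320.1) / (2·12) = 672.1 / 24 = 28.004

28.004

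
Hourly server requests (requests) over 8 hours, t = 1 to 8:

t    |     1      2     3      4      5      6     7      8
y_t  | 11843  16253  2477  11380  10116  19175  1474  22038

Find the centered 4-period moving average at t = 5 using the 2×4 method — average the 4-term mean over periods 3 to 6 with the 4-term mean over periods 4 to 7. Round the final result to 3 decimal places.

Sum over 3–6: 2477 + 11380 + 10116 + 19175 = 43148
Sum over 4–7: 11380 + 10116 + 19175 + 1474 = 42145
CMA at t=5 = (43148 + 42145) / (2·4) = 85293 / 8 = 10661.625

10661.625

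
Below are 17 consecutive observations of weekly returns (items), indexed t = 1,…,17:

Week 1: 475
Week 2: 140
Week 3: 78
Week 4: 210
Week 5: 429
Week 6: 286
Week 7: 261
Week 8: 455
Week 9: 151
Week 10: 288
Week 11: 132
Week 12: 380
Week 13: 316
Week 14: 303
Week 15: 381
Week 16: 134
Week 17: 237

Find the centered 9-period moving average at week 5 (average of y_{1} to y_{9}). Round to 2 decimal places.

Sum of periods 1–9: 475 + 140 + 78 + 210 + 429 + 286 + 261 + 455 + 151 = 2485
Divide by 9: 2485 / 9 = 276.11

276.11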